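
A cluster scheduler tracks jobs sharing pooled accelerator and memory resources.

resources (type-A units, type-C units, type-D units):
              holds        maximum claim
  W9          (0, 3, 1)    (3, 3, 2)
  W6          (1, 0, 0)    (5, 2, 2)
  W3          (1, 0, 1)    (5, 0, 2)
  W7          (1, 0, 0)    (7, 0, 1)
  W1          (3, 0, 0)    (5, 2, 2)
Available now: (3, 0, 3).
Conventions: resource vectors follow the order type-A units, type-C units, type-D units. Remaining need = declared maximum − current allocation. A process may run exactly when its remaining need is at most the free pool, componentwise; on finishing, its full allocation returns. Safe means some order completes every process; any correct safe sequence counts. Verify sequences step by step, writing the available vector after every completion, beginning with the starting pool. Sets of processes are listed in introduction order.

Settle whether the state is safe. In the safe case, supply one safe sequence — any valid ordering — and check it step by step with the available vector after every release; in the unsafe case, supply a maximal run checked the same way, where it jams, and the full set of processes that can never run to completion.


The state is SAFE; one workable sequence: W9, W1, W3, W7, W6.
Key observation: reading the order forward, W9 is the first process whose need (3, 0, 1) meets the free pool (3, 0, 3) exactly on a resource it requests.
Walking it through:
  pool = (3, 0, 3)
  W9: need (3, 0, 1) fits (3, 0, 3); releases (0, 3, 1), pool now (3, 3, 4)
  W1: need (2, 2, 2) fits (3, 3, 4); releases (3, 0, 0), pool now (6, 3, 4)
  W3: need (4, 0, 1) fits (6, 3, 4); releases (1, 0, 1), pool now (7, 3, 5)
  W7: need (6, 0, 1) fits (7, 3, 5); releases (1, 0, 0), pool now (8, 3, 5)
  W6: need (4, 2, 2) fits (8, 3, 5); releases (1, 0, 0), pool now (9, 3, 5)


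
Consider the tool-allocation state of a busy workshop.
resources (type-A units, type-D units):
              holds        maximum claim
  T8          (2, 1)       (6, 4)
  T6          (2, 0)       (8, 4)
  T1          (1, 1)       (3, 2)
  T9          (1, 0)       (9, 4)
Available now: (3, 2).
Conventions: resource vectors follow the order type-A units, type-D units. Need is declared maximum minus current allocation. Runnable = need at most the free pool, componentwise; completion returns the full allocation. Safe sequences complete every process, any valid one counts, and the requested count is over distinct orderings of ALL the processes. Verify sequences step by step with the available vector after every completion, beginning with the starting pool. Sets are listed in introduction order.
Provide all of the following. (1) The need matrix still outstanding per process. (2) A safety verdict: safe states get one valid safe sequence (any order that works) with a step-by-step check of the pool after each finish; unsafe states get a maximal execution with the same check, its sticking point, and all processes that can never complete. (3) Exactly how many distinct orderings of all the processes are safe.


(1) Need matrix, components ordered type-A units, type-D units:
  T8: (4, 3)
  T6: (6, 4)
  T1: (2, 1)
  T9: (8, 4)
(2) SAFE, for example via the order T1, T8, T6, T9.
Key observation: the order's first zero-slack moment is T8 ((4, 3) needed, (4, 3) free — a requested resource with nothing to spare).
Verifying each step:
  pool = (3, 2)
  T1 needs (2, 1) <= (3, 2) -> finishes; pool += (1, 1) = (4, 3)
  T8 needs (4, 3) <= (4, 3) -> finishes; pool += (2, 1) = (6, 4)
  T6 needs (6, 4) <= (6, 4) -> finishes; pool += (2, 0) = (8, 4)
  T9 needs (8, 4) <= (8, 4) -> finishes; pool += (1, 0) = (9, 4)
(3) Exactly 1 of the possible complete orderings is a safe sequence.


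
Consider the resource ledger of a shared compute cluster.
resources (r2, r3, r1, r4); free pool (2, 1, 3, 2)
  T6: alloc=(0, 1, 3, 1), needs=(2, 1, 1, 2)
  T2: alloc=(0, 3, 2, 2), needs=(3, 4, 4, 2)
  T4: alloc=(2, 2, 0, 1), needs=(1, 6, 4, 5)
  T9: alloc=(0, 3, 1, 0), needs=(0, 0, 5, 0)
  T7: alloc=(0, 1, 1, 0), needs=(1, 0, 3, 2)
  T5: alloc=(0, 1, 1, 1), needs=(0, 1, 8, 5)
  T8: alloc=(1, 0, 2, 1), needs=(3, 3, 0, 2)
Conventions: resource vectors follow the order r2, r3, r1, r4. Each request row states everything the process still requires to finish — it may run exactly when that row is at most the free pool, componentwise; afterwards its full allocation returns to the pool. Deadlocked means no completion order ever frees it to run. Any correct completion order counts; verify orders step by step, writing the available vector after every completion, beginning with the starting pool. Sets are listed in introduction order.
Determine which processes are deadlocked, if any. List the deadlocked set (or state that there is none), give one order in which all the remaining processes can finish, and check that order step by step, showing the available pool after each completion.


The deadlocked set is T2, T4, T5 and T8.
Key observation: after T7, T6, T9 the pool peaks at (2, 6, 8, 3), and each blocked process is short somewhere: T2 on r2; T4 on r4; T5 on r4; T8 on r2.
One completion order for the rest: T7, T6, T9. Check, step by step:
  pool = (2, 1, 3, 2)
  run T7 (needs (1, 0, 3, 2), free (2, 1, 3, 2)); after release of (0, 1, 1, 0) the pool is (2, 2, 4, 2)
  run T6 (needs (2, 1, 1, 2), free (2, 2, 4, 2)); after release of (0, 1, 3, 1) the pool is (2, 3, 7, 3)
  run T9 (needs (0, 0, 5, 0), free (2, 3, 7, 3)); after release of (0, 3, 1, 0) the pool is (2, 6, 8, 3)
The stuck group stays short no matter what:
  T2 cannot run: need (3, 4, 4, 2) vs free (2, 6, 8, 3) (insufficient r2)
  T4 cannot run: need (1, 6, 4, 5) vs free (2, 6, 8, 3) (insufficient r4)
  T5 cannot run: need (0, 1, 8, 5) vs free (2, 6, 8, 3) (insufficient r4)
  T8 cannot run: need (3, 3, 0, 2) vs free (2, 6, 8, 3) (insufficient r2)


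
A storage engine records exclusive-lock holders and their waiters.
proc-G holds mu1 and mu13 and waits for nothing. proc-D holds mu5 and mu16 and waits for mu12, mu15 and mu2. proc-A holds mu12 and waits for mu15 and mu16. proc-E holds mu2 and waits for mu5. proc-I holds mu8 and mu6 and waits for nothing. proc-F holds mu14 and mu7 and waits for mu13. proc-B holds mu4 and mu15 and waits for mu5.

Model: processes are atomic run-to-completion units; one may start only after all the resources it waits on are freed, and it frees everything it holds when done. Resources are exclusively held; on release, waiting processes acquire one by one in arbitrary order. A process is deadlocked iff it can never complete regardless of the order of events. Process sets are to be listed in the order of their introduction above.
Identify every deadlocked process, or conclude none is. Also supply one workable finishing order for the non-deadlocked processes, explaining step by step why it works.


The deadlocked set is proc-D, proc-A, proc-E and proc-B.
Key observation: the knot is the closed ring of waits proc-D -> proc-A -> proc-D; proc-E and proc-B are caught in further circular waits.
A valid finishing order for the others: proc-G, proc-F, proc-I.
Check, step by step:
  proc-G: no waits; runs immediately, freeing mu1 and mu13
  run proc-F (all its waits — mu13 — are resolved); releases mu14 and mu7
  proc-I: no waits; runs immediately, freeing mu8 and mu6


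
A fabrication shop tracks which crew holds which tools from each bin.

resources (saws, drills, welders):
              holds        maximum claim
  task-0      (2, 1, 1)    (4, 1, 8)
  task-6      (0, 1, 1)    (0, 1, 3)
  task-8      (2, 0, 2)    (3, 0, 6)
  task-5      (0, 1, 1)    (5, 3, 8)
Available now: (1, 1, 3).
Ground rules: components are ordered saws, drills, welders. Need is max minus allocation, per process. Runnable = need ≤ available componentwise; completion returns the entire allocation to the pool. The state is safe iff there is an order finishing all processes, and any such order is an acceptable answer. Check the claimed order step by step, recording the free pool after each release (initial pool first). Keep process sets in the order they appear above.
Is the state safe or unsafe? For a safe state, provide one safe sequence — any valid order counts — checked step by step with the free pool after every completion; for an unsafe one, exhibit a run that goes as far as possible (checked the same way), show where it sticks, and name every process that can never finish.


UNSAFE.
Key observation: no order helps: past task-6, task-8, the free pool tops out at (3, 2, 6), below what each blocked process needs in welders.
Going as far as possible: task-6, task-8; after that, nothing fits. Step-by-step check:
  pool = (1, 1, 3)
  run task-6 (needs (0, 0, 2), free (1, 1, 3)); after release of (0, 1, 1) the pool is (1, 2, 4)
  run task-8 (needs (1, 0, 4), free (1, 2, 4)); after release of (2, 0, 2) the pool is (3, 2, 6)
  task-0 cannot run: need (2, 0, 7) vs free (3, 2, 6) (insufficient welders)
  task-5 cannot run: need (5, 2, 7) vs free (3, 2, 6) (insufficient saws and welders)
Never able to finish: task-0 and task-5.


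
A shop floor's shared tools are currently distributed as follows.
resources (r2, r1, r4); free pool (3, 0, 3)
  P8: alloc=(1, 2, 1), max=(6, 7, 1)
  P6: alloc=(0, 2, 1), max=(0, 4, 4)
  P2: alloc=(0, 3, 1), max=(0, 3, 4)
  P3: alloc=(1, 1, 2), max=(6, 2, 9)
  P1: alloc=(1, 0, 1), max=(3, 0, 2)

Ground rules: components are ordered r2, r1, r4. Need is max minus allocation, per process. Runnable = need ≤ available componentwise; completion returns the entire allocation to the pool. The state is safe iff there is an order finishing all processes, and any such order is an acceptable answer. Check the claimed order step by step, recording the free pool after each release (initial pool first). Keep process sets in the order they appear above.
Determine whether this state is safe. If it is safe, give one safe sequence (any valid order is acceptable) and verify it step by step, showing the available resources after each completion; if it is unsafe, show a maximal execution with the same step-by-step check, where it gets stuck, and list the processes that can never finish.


UNSAFE.
Key observation: after P2, P1, P6 complete, (4, 5, 6) is the best the pool ever gets, yet each leftover process wants more r2.
The run P2, P1, P6 cannot be extended any further. Check, step by step:
  pool = (3, 0, 3)
  P2 needs (0, 0, 3) <= (3, 0, 3) -> finishes; pool += (0, 3, 1) = (3, 3, 4)
  P1 needs (2, 0, 1) <= (3, 3, 4) -> finishes; pool += (1, 0, 1) = (4, 3, 5)
  P6 needs (0, 2, 3) <= (4, 3, 5) -> finishes; pool += (0, 2, 1) = (4, 5, 6)
  P8 still needs (5, 5, 0) but only (4, 5, 6) is free — short on r2
  P3 still needs (5, 1, 7) but only (4, 5, 6) is free — short on r2 and r4
Processes that can never finish: P8 and P3.


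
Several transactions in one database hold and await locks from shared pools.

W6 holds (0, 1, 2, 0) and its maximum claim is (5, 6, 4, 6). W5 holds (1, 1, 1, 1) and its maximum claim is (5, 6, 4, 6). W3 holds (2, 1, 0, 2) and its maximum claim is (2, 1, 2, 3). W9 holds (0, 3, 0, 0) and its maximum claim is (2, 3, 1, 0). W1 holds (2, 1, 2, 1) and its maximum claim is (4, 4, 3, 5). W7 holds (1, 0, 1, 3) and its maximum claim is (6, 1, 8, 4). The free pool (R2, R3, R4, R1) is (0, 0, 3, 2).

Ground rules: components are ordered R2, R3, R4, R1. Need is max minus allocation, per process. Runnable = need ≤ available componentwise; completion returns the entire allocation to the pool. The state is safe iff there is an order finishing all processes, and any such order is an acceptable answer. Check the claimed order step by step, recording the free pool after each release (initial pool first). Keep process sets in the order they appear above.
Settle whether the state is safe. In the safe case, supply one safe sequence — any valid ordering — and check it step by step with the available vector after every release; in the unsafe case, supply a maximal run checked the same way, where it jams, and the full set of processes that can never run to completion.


SAFE. One safe sequence: W3, W9, W1, W5, W6, W7.
Key observation: reading the order forward, W9 is the first process whose need (2, 0, 1, 0) meets the free pool (2, 1, 3, 4) exactly on a resource it requests.
Check, step by step:
  pool = (0, 0, 3, 2)
  W3 needs (0, 0, 2, 1) <= (0, 0, 3, 2) -> finishes; pool += (2, 1, 0, 2) = (2, 1, 3, 4)
  W9 needs (2, 0, 1, 0) <= (2, 1, 3, 4) -> finishes; pool += (0, 3, 0, 0) = (2, 4, 3, 4)
  W1 needs (2, 3, 1, 4) <= (2, 4, 3, 4) -> finishes; pool += (2, 1, 2, 1) = (4, 5, 5, 5)
  W5 needs (4, 5, 3, 5) <= (4, 5, 5, 5) -> finishes; pool += (1, 1, 1, 1) = (5, 6, 6, 6)
  W6 needs (5, 5, 2, 6) <= (5, 6, 6, 6) -> finishes; pool += (0, 1, 2, 0) = (5, 7, 8, 6)
  W7 needs (5, 1, 7, 1) <= (5, 7, 8, 6) -> finishes; pool += (1, 0, 1, 3) = (6, 7, 9, 9)


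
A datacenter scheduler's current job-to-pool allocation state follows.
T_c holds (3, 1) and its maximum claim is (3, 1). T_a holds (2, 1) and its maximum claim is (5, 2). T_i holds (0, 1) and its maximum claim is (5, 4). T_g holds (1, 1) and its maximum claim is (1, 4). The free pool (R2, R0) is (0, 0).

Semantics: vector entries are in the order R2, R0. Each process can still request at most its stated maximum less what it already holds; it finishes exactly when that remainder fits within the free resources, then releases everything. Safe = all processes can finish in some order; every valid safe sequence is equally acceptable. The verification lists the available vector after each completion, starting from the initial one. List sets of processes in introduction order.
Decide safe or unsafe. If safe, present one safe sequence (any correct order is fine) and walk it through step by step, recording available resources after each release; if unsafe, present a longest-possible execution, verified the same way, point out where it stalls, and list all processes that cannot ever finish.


UNSAFE.
Key observation: T_c, T_a can finish, but then (5, 2) is all there is, and the blocked group's R0 demands exceed it.
The run T_c, T_a cannot be extended any further. Step-by-step check:
  pool = (0, 0)
  T_c: need (0, 0) fits (0, 0); releases (3, 1), pool now (3, 1)
  T_a: need (3, 1) fits (3, 1); releases (2, 1), pool now (5, 2)
  blocked: T_i wants (5, 3), pool (5, 2) — not enough R0
  blocked: T_g wants (0, 3), pool (5, 2) — not enough R0
Never able to finish: T_i and T_g.


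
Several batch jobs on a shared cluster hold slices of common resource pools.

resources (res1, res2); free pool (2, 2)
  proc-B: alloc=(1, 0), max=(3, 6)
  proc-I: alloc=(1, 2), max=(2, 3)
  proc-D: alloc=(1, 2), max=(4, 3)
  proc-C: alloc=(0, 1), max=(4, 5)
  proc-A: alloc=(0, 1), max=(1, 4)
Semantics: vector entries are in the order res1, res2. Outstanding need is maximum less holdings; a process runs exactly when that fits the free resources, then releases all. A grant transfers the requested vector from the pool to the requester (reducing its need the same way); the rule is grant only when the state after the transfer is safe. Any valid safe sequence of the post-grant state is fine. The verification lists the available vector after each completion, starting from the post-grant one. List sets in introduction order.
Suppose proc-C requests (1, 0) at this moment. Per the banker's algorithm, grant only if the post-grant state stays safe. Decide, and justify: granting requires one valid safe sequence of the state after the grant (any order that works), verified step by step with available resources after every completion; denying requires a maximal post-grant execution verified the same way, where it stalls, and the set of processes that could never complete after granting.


DENY: after the grant no complete ordering would exist.
Key observation: after proc-I, proc-A the pool peaks at (2, 5), and each blocked process is short somewhere: proc-B on res2; proc-D on res1; proc-C on res1.
Pretend the grant happened; the run proc-I, proc-A goes as far as possible. Walking it through:
  pool = (1, 2)
  proc-I: need (1, 1) fits (1, 2); releases (1, 2), pool now (2, 4)
  proc-A: need (1, 3) fits (2, 4); releases (0, 1), pool now (2, 5)
  proc-B cannot run: need (2, 6) vs free (2, 5) (insufficient res2)
  proc-D cannot run: need (3, 1) vs free (2, 5) (insufficient res1)
  proc-C cannot run: need (3, 4) vs free (2, 5) (insufficient res1)
Processes that could never finish after the grant: proc-B, proc-D and proc-C.


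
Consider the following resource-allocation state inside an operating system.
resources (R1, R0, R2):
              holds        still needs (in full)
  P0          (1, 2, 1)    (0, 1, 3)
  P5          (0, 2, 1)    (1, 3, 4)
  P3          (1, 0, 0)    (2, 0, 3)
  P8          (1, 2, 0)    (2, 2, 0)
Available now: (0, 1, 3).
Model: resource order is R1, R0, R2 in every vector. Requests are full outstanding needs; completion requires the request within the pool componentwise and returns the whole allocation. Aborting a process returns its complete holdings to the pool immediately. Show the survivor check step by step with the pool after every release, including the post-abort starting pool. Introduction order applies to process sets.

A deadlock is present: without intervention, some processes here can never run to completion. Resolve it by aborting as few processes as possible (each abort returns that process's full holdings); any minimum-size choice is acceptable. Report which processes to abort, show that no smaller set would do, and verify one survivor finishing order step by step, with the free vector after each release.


The answer: abort P8.
Key observation: aborting P8 returns (1, 2, 0), and P3 — hopeless before — runs at step 3 with the returned capacity in the pool.
Why nothing smaller works: aborting no one leaves the state deadlocked as given.
Survivors finish in the order: P0, P5, P3. Walking it through (pool after the aborts first):
  pool = (1, 3, 3)
  run P0 (needs (0, 1, 3), free (1, 3, 3)); after release of (1, 2, 1) the pool is (2, 5, 4)
  run P5 (needs (1, 3, 4), free (2, 5, 4)); after release of (0, 2, 1) the pool is (2, 7, 5)
  run P3 (needs (2, 0, 3), free (2, 7, 5)); after release of (1, 0, 0) the pool is (3, 7, 5)


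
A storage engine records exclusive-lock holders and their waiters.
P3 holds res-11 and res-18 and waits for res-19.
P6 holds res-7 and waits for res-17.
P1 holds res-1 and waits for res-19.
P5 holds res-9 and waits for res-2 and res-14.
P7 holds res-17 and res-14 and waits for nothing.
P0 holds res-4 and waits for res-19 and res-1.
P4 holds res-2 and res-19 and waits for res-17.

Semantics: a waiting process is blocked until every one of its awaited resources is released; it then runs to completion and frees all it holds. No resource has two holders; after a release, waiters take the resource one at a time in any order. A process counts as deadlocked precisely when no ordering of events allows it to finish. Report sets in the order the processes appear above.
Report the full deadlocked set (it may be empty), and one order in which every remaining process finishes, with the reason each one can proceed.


Nothing here is deadlocked.
Key observation: the wait relation is loop-free; peeling off processes with no waits unwinds the whole state.
One completion order for the rest: P7, P4, P6, P3, P1, P5, P0.
Step-by-step check:
  P7: no waits; runs immediately, freeing res-17 and res-14
  run P4 (all its waits — res-17 — are resolved); releases res-2 and res-19
  run P6 (all its waits — res-17 — are resolved); releases res-7
  run P3 (all its waits — res-19 — are resolved); releases res-11 and res-18
  run P1 (all its waits — res-19 — are resolved); releases res-1
  run P5 (all its waits — res-2 and res-14 — are resolved); releases res-9
  run P0 (all its waits — res-19 and res-1 — are resolved); releases res-4


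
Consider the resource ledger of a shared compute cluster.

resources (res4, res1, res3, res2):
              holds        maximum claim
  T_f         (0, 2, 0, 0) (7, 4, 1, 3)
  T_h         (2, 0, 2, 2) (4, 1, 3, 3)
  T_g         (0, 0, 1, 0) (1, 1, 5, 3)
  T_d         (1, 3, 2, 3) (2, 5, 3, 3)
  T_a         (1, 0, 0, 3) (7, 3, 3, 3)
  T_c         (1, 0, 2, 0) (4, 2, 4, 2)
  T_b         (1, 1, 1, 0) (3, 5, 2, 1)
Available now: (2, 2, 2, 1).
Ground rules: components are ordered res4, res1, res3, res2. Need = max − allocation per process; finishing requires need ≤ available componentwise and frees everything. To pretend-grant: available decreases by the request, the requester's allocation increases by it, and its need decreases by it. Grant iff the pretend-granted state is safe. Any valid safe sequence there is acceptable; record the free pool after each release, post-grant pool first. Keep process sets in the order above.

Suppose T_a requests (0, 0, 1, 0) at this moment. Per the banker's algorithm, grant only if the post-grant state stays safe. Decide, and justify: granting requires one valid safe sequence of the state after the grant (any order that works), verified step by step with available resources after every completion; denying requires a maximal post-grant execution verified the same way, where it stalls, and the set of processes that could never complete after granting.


GRANT. The post-grant state is safe; one safe sequence: T_d, T_h, T_b, T_g, T_c, T_a, T_f.
Key observation: even at the reduced pool (2, 2, 1, 1), T_d fits immediately, so safety survives the grant.
Check on the post-grant state, step by step:
  pool = (2, 2, 1, 1)
  T_d: need (1, 2, 1, 0) fits (2, 2, 1, 1); releases (1, 3, 2, 3), pool now (3, 5, 3, 4)
  T_h: need (2, 1, 1, 1) fits (3, 5, 3, 4); releases (2, 0, 2, 2), pool now (5, 5, 5, 6)
  T_b: need (2, 4, 1, 1) fits (5, 5, 5, 6); releases (1, 1, 1, 0), pool now (6, 6, 6, 6)
  T_g: need (1, 1, 4, 3) fits (6, 6, 6, 6); releases (0, 0, 1, 0), pool now (6, 6, 7, 6)
  T_c: need (3, 2, 2, 2) fits (6, 6, 7, 6); releases (1, 0, 2, 0), pool now (7, 6, 9, 6)
  T_a: need (6, 3, 2, 0) fits (7, 6, 9, 6); releases (1, 0, 1, 3), pool now (8, 6, 10, 9)
  T_f: need (7, 2, 1, 3) fits (8, 6, 10, 9); releases (0, 2, 0, 0), pool now (8, 8, 10, 9)


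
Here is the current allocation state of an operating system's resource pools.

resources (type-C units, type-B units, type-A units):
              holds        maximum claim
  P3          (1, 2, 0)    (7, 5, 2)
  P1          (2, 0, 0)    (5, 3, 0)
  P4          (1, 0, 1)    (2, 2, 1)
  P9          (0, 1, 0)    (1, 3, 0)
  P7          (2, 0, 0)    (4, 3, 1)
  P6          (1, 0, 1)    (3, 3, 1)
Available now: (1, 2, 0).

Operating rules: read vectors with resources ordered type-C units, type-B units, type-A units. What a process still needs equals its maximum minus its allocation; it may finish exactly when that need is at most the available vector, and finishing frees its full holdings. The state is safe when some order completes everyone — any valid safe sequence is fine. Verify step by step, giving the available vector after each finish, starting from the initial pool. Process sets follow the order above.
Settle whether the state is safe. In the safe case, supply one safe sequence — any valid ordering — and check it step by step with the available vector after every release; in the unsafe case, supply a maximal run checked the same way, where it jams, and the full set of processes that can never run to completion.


SAFE. One safe sequence: P4, P9, P6, P1, P7, P3.
Key observation: the order's first zero-slack moment is P4 ((1, 2, 0) needed, (1, 2, 0) free — a requested resource with nothing to spare).
Verifying each step:
  pool = (1, 2, 0)
  P4: need (1, 2, 0) fits (1, 2, 0); releases (1, 0, 1), pool now (2, 2, 1)
  P9: need (1, 2, 0) fits (2, 2, 1); releases (0, 1, 0), pool now (2, 3, 1)
  P6: need (2, 3, 0) fits (2, 3, 1); releases (1, 0, 1), pool now (3, 3, 2)
  P1: need (3, 3, 0) fits (3, 3, 2); releases (2, 0, 0), pool now (5, 3, 2)
  P7: need (2, 3, 1) fits (5, 3, 2); releases (2, 0, 0), pool now (7, 3, 2)
  P3: need (6, 3, 2) fits (7, 3, 2); releases (1, 2, 0), pool now (8, 5, 2)


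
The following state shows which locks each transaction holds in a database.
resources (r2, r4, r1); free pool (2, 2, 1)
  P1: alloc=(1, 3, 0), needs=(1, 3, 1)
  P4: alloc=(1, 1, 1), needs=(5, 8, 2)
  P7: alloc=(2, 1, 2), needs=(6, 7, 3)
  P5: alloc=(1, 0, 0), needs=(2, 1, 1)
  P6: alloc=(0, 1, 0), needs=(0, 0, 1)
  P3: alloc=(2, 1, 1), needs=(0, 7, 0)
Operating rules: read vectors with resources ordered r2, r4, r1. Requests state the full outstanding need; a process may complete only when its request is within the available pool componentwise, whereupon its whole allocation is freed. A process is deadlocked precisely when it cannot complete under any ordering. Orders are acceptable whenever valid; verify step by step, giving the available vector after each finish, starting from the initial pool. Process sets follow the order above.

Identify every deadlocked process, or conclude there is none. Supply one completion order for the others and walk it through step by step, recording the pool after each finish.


Deadlocked set: P4, P7 and P3.
Key observation: P5, P6, P1 can finish, but then (4, 6, 1) is all there is, and the blocked group's r4 demands exceed it.
A valid finishing order for the others: P5, P6, P1. Verifying each step:
  pool = (2, 2, 1)
  P5: need (2, 1, 1) fits (2, 2, 1); releases (1, 0, 0), pool now (3, 2, 1)
  P6: need (0, 0, 1) fits (3, 2, 1); releases (0, 1, 0), pool now (3, 3, 1)
  P1: need (1, 3, 1) fits (3, 3, 1); releases (1, 3, 0), pool now (4, 6, 1)
The stuck group stays short no matter what:
  blocked: P4 wants (5, 8, 2), pool (4, 6, 1) — not enough r2, r4 and r1
  blocked: P7 wants (6, 7, 3), pool (4, 6, 1) — not enough r2, r4 and r1
  blocked: P3 wants (0, 7, 0), pool (4, 6, 1) — not enough r4


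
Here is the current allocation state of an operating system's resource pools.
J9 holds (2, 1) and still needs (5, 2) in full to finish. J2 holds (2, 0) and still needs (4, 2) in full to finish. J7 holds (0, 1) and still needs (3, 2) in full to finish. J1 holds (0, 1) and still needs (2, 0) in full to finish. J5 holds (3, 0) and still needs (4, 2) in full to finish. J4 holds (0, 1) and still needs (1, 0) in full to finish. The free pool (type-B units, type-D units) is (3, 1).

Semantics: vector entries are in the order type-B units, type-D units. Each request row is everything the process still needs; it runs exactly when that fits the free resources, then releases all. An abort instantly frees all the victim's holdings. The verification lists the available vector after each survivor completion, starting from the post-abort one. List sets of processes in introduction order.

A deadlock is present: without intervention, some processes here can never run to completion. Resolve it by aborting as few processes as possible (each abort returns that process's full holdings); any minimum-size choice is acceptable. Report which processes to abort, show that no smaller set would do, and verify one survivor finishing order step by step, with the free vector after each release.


Minimum abort set: J2.
Key observation: the returned (2, 0) from J2 is what brings J9 — unrunnable before, under any order — into play at step 3.
No smaller set exists: with zero aborts the deadlock remains.
Survivors finish in the order: J4, J1, J9, J7, J5. Verifying each step (pool after the aborts first):
  pool = (5, 1)
  J4 needs (1, 0) <= (5, 1) -> finishes; pool += (0, 1) = (5, 2)
  J1 needs (2, 0) <= (5, 2) -> finishes; pool += (0, 1) = (5, 3)
  J9 needs (5, 2) <= (5, 3) -> finishes; pool += (2, 1) = (7, 4)
  J7 needs (3, 2) <= (7, 4) -> finishes; pool += (0, 1) = (7, 5)
  J5 needs (4, 2) <= (7, 5) -> finishes; pool += (3, 0) = (10, 5)


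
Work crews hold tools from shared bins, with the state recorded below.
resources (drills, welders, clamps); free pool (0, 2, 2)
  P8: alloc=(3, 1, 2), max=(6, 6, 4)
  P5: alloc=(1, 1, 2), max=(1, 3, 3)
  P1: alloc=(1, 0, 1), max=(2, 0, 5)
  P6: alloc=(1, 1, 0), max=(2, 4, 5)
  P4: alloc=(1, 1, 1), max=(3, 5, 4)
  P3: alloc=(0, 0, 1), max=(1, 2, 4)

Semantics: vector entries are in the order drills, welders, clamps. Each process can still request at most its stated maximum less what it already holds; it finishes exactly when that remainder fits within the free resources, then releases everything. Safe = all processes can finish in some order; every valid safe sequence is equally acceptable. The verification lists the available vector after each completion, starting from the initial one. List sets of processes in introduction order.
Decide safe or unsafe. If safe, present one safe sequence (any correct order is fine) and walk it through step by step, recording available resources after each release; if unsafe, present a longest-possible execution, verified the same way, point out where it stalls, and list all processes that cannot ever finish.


SAFE — a valid safe sequence is P5, P3, P6, P4, P1, P8.
Key observation: the first exact fit in this order is P5 — it needs (0, 2, 1) with (0, 2, 2) free, meeting a requested resource to the last unit.
Verifying each step:
  pool = (0, 2, 2)
  P5 needs (0, 2, 1) <= (0, 2, 2) -> finishes; pool += (1, 1, 2) = (1, 3, 4)
  P3 needs (1, 2, 3) <= (1, 3, 4) -> finishes; pool += (0, 0, 1) = (1, 3, 5)
  P6 needs (1, 3, 5) <= (1, 3, 5) -> finishes; pool += (1, 1, 0) = (2, 4, 5)
  P4 needs (2, 4, 3) <= (2, 4, 5) -> finishes; pool += (1, 1, 1) = (3, 5, 6)
  P1 needs (1, 0, 4) <= (3, 5, 6) -> finishes; pool += (1, 0, 1) = (4, 5, 7)
  P8 needs (3, 5, 2) <= (4, 5, 7) -> finishes; pool += (3, 1, 2) = (7, 6, 9)


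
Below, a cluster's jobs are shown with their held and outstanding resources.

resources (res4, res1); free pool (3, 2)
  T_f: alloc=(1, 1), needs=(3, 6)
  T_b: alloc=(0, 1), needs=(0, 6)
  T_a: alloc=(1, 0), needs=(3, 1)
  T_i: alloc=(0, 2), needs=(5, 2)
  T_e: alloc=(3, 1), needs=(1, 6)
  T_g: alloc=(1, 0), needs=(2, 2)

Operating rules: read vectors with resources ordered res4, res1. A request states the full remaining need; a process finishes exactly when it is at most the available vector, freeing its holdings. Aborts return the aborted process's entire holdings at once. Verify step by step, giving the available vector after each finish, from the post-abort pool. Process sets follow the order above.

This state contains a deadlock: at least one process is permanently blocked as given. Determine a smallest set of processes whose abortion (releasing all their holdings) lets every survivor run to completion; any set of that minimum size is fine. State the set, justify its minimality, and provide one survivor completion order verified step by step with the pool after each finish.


Minimum abort set: T_f and T_e.
Key observation: no ordering could ever have run T_b before the abort of T_f and T_e; with (4, 2) back in the pool it fits at step 2.
No one abort is enough; case by case: T_f alone leaves T_b blocked (short on res1); T_b alone leaves T_f blocked (short on res1); T_a alone leaves T_f blocked (short on res1); T_i alone leaves T_f blocked (short on res1); T_e alone leaves T_f blocked (short on res1); T_g alone leaves T_f blocked (short on res1).
Survivors finish in the order: T_i, T_b, T_a, T_g. Walking it through (pool after the aborts first):
  pool = (7, 4)
  T_i needs (5, 2) <= (7, 4) -> finishes; pool += (0, 2) = (7, 6)
  T_b needs (0, 6) <= (7, 6) -> finishes; pool += (0, 1) = (7, 7)
  T_a needs (3, 1) <= (7, 7) -> finishes; pool += (1, 0) = (8, 7)
  T_g needs (2, 2) <= (8, 7) -> finishes; pool += (1, 0) = (9, 7)


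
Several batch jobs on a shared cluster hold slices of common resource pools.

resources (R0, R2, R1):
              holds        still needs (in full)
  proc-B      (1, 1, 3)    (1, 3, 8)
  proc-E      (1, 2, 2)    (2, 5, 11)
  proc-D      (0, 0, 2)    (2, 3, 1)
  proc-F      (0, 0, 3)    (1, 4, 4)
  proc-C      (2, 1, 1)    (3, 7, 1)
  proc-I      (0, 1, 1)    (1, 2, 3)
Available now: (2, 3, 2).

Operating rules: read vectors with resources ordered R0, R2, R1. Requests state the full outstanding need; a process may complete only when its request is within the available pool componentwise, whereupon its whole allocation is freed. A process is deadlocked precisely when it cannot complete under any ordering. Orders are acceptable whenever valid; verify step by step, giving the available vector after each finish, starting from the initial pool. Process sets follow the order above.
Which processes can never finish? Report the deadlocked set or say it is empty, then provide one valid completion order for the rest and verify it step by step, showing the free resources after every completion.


Nothing here is deadlocked.
Key observation: no deadlock: proc-D fits now, and the freed resources carry the rest through.
One completion order for the rest: proc-D, proc-I, proc-F, proc-B, proc-E, proc-C. Check, step by step:
  pool = (2, 3, 2)
  run proc-D (needs (2, 3, 1), free (2, 3, 2)); after release of (0, 0, 2) the pool is (2, 3, 4)
  run proc-I (needs (1, 2, 3), free (2, 3, 4)); after release of (0, 1, 1) the pool is (2, 4, 5)
  run proc-F (needs (1, 4, 4), free (2, 4, 5)); after release of (0, 0, 3) the pool is (2, 4, 8)
  run proc-B (needs (1, 3, 8), free (2, 4, 8)); after release of (1, 1, 3) the pool is (3, 5, 11)
  run proc-E (needs (2, 5, 11), free (3, 5, 11)); after release of (1, 2, 2) the pool is (4, 7, 13)
  run proc-C (needs (3, 7, 1), free (4, 7, 13)); after release of (2, 1, 1) the pool is (6, 8, 14)


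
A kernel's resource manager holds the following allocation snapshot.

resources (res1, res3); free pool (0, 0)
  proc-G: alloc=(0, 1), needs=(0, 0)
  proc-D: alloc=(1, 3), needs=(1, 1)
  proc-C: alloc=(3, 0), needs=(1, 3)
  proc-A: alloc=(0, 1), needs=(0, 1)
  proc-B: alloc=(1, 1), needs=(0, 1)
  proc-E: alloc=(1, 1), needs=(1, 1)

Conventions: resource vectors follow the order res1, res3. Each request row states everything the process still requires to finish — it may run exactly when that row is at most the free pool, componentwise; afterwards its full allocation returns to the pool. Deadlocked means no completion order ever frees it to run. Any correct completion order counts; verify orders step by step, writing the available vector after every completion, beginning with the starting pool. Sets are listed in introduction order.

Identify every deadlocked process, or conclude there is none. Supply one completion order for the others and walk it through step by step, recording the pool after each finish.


Nothing here is deadlocked.
Key observation: the pool covers proc-G at once, and every later process fits after earlier releases.
A valid finishing order for the others: proc-G, proc-B, proc-D, proc-C, proc-A, proc-E. Verifying each step:
  pool = (0, 0)
  proc-G needs (0, 0) <= (0, 0) -> finishes; pool += (0, 1) = (0, 1)
  proc-B needs (0, 1) <= (0, 1) -> finishes; pool += (1, 1) = (1, 2)
  proc-D needs (1, 1) <= (1, 2) -> finishes; pool += (1, 3) = (2, 5)
  proc-C needs (1, 3) <= (2, 5) -> finishes; pool += (3, 0) = (5, 5)
  proc-A needs (0, 1) <= (5, 5) -> finishes; pool += (0, 1) = (5, 6)
  proc-E needs (1, 1) <= (5, 6) -> finishes; pool += (1, 1) = (6, 7)


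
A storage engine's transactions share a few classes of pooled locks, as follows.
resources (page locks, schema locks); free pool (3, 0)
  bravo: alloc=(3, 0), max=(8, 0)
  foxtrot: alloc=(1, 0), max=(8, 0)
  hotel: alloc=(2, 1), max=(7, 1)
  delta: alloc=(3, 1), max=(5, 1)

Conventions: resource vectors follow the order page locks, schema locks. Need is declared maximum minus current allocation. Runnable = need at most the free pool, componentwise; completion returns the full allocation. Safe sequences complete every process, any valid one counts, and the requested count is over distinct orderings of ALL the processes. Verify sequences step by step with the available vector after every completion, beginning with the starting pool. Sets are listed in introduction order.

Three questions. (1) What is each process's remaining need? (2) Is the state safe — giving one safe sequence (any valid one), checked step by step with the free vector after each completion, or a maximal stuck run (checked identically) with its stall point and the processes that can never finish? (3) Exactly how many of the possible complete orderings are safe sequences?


(1) Remaining need (order page locks, schema locks):
  bravo: (5, 0)
  foxtrot: (7, 0)
  hotel: (5, 0)
  delta: (2, 0)
(2) SAFE, for example via the order delta, bravo, hotel, foxtrot.
Key observation: no step in this order meets a requested resource exactly; the smallest headroom is 1, first reached at delta (need (2, 0), pool (3, 0)).
Walking it through:
  pool = (3, 0)
  run delta (needs (2, 0), free (3, 0)); after release of (3, 1) the pool is (6, 1)
  run bravo (needs (5, 0), free (6, 1)); after release of (3, 0) the pool is (9, 1)
  run hotel (needs (5, 0), free (9, 1)); after release of (2, 1) the pool is (11, 2)
  run foxtrot (needs (7, 0), free (11, 2)); after release of (1, 0) the pool is (12, 2)
(3) Precisely 4 of the possible complete orderings are safe sequences.


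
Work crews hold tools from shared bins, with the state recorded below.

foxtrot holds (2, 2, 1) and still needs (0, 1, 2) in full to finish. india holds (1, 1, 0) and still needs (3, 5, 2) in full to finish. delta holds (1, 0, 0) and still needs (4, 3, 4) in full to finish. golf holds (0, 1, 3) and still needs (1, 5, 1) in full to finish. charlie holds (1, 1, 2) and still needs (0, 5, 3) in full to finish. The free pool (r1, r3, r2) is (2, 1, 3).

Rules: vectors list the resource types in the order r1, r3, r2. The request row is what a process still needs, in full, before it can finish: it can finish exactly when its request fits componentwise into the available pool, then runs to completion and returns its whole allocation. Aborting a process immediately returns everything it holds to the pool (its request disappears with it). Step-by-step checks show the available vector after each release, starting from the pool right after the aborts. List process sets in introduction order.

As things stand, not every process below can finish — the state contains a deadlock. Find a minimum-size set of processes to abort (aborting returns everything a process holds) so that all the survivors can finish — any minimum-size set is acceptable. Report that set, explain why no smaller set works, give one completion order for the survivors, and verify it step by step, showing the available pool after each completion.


The answer: abort golf and charlie.
Key observation: india could never have finished before the abort; with (1, 2, 5) returned by golf and charlie, it fits at step 2.
No one abort is enough; case by case: foxtrot alone leaves india blocked (short on r3); india alone leaves golf blocked (short on r3); delta alone leaves india blocked (short on r3); golf alone leaves india blocked (short on r3); charlie alone leaves india blocked (short on r3).
The survivors complete as foxtrot, india, delta. Walking it through (starting from the post-abort pool):
  pool = (3, 3, 8)
  foxtrot: need (0, 1, 2) fits (3, 3, 8); releases (2, 2, 1), pool now (5, 5, 9)
  india: need (3, 5, 2) fits (5, 5, 9); releases (1, 1, 0), pool now (6, 6, 9)
  delta: need (4, 3, 4) fits (6, 6, 9); releases (1, 0, 0), pool now (7, 6, 9)


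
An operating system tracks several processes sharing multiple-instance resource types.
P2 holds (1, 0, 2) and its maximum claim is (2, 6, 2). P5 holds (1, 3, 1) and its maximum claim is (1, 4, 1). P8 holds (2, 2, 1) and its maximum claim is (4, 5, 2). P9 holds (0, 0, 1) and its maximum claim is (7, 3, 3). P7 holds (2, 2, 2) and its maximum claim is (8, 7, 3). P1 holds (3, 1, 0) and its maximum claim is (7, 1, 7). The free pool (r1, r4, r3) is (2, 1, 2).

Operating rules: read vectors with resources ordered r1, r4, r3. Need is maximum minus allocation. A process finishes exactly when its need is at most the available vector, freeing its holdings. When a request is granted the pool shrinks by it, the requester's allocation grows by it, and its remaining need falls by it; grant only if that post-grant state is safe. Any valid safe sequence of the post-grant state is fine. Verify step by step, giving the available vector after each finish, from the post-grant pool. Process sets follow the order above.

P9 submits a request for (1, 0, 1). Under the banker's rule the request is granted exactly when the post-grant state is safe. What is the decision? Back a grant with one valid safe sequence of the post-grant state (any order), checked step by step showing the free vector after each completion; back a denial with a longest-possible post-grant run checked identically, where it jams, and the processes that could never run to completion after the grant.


DENY — the pretend-granted state is unsafe.
Key observation: after P5, P8, P2 the pool peaks at (5, 6, 5), and each blocked process is short somewhere: P9 on r1; P7 on r1; P1 on r3.
After a pretend grant, a maximal execution: P5, P8, P2 — then nothing else fits. Step-by-step check:
  pool = (1, 1, 1)
  P5 needs (0, 1, 0) <= (1, 1, 1) -> finishes; pool += (1, 3, 1) = (2, 4, 2)
  P8 needs (2, 3, 1) <= (2, 4, 2) -> finishes; pool += (2, 2, 1) = (4, 6, 3)
  P2 needs (1, 6, 0) <= (4, 6, 3) -> finishes; pool += (1, 0, 2) = (5, 6, 5)
  P9 still needs (6, 3, 1) but only (5, 6, 5) is free — short on r1
  P7 still needs (6, 5, 1) but only (5, 6, 5) is free — short on r1
  P1 still needs (4, 0, 7) but only (5, 6, 5) is free — short on r3
Post-grant, the permanently blocked set is P9, P7 and P1.
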